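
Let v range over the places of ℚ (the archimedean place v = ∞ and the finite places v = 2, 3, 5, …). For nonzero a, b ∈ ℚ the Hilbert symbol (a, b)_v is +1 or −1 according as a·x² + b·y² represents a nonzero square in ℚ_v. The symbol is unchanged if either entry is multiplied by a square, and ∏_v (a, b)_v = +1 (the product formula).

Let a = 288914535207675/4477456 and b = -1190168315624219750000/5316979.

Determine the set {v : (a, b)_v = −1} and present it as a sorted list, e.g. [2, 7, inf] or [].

(a, b) ≡ (293683, -50141) mod (ℚ^×)²; places V = {2, 3, 5, 7, 13, 17, 19, 23, 29, 41, 47, ∞}.
(a,b)_7: α=0, u≡5; β=1, v≡3 (mod 7); (5|7)=-1, (3|7)=-1; sign (−1)^0·-1^1·-1^0 = -1.
(a,b)_47: α=0, u≡3; β=2, v≡28 (mod 47); (3|47)=+1, (28|47)=+1; sign (−1)^0·+1^2·+1^0 = +1.
(a,b)_17: α=2, u≡8; β=2, v≡13 (mod 17); (8|17)=+1, (13|17)=+1; sign (−1)^0·+1^2·+1^2 = +1.
(a,b)_∞: sgn(293683)=+, sgn(-50141)=−, so +1.
(a,b)_5: α=2, u≡2; β=6, v≡4 (mod 5); (2|5)=-1, (4|5)=+1; sign (−1)^0·-1^6·+1^2 = +1.
(a,b)_3: α=4, u≡1; β=0, v≡1 (mod 3); (1|3)=+1, (1|3)=+1; sign (−1)^0·+1^0·+1^4 = +1.
(a,b)_2: α=-4, β=4; u≡3, v≡3 (mod 8); ε(u)ε(v)=1·1, αω(v)=-4·1, βω(u)=4·1; sum ≡ 1  ⇒  -1.
(a,b)_23: α=-4, u≡5; β=-4, v≡21 (mod 23); (5|23)=-1, (21|23)=-1; sign (−1)^0·-1^-4·-1^-4 = +1.
(a,b)_19: α=1, u≡18; β=-1, v≡2 (mod 19); (18|19)=-1, (2|19)=-1; sign (−1)^1·-1^-1·-1^1 = -1.
(a,b)_29: α=1, u≡28; β=1, v≡27 (mod 29); (28|29)=+1, (27|29)=-1; sign (−1)^0·+1^1·-1^1 = -1.
(a,b)_41: α=3, u≡19; β=4, v≡10 (mod 41); (19|41)=-1, (10|41)=+1; sign (−1)^0·-1^4·+1^3 = +1.
(a,b)_13: α=1, u≡12; β=1, v≡1 (mod 13); (12|13)=+1, (1|13)=+1; sign (−1)^0·+1^1·+1^1 = +1.
|Ram(293683, -50141)| = 4, even; anisotropic at {2, 7, 19, 29}.

[2, 7, 19, 29]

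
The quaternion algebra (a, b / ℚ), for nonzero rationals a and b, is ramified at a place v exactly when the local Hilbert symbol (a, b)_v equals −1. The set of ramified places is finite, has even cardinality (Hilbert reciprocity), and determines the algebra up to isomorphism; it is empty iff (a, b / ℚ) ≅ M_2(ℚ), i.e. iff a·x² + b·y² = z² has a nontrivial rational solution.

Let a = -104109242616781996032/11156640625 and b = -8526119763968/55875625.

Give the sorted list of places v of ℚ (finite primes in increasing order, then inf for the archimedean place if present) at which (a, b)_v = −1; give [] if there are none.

[17, 29, 43, inf]

Mod squares: a ≡ -17, b ≡ -1247. Check v ∈ {∞, 2, 3, 5, 13, 17, 19, 23, 29, 43}.
v=17: a=17^3·(≡1), b=17^2·(≡14) mod 17; (1|17)=+1, (14|17)=-1; (−1)^{3·2·8}·(+1)^2·(-1)^3 = -1.
v=∞: -17 < 0 and -1247 < 0  ⇒  (a,b)_∞ = -1.
v=29: a=29^2·(≡21), b=29^1·(≡10) mod 29; (21|29)=-1, (10|29)=-1; (−1)^{2·1·14}·(-1)^1·(-1)^2 = -1.
v=3: a=3^2·(≡1), b=3^0·(≡1) mod 3; (1|3)=+1, (1|3)=+1; (−1)^{2·0·1}·(+1)^0·(+1)^2 = +1.
v=43: a=43^2·(≡19), b=43^1·(≡31) mod 43; (19|43)=-1, (31|43)=+1; (−1)^{2·1·21}·(-1)^1·(+1)^2 = -1.
v=19: a=19^2·(≡13), b=19^2·(≡1) mod 19; (13|19)=-1, (1|19)=+1; (−1)^{2·2·9}·(-1)^2·(+1)^2 = +1.
v=13: a=13^-4·(≡3), b=13^-2·(≡10) mod 13; (3|13)=+1, (10|13)=+1; (−1)^{-4·-2·6}·(+1)^-2·(+1)^-4 = +1.
v=23: a=23^0·(≡9), b=23^-2·(≡18) mod 23; (9|23)=+1, (18|23)=+1; (−1)^{0·-2·11}·(+1)^-2·(+1)^0 = +1.
v=2: v_2(a)=22, v_2(b)=16; units ≡ 7, 1 (mod 8); ε·ε+αω+βω = 1·0+22·0+16·0 ≡ 0  ⇒  (a,b)_2 = +1.
v=5: a=5^-8·(≡3), b=5^-4·(≡2) mod 5; (3|5)=-1, (2|5)=-1; (−1)^{-8·-4·2}·(-1)^-4·(-1)^-8 = +1.
|Ram(-17, -1247)| = 4, even; anisotropic at {17, 29, 43, ∞}.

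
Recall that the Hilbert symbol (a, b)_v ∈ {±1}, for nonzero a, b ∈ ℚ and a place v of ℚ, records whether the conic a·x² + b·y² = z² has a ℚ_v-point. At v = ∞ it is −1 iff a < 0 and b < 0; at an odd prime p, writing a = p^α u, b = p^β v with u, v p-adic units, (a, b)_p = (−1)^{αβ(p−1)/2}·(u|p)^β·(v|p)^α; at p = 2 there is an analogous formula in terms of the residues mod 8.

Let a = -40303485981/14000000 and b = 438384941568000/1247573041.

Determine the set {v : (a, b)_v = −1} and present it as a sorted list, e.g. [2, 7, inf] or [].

[17, 31, 37, 41]

(a, b) ≡ (-22134, 1645945) mod (ℚ^×)²; places V = {2, 3, 5, 7, 11, 13, 17, 19, 31, 37, 41, ∞}.
(a,b)_13: α=0, u≡8; β=-4, v≡11 (mod 13); (8|13)=-1, (11|13)=-1; sign (−1)^0·-1^-4·-1^0 = +1.
(a,b)_37: α=0, u≡32; β=1, v≡9 (mod 37); (32|37)=-1, (9|37)=+1; sign (−1)^0·-1^1·+1^0 = -1.
(a,b)_2: α=-7, β=12; u≡5, v≡1 (mod 8); ε(u)ε(v)=0·0, αω(v)=-7·0, βω(u)=12·1; sum ≡ 0  ⇒  +1.
(a,b)_5: α=-6, u≡4; β=3, v≡4 (mod 5); (4|5)=+1, (4|5)=+1; sign (−1)^0·+1^3·+1^-6 = +1.
(a,b)_17: α=3, u≡7; β=2, v≡6 (mod 17); (7|17)=-1, (6|17)=-1; sign (−1)^0·-1^2·-1^3 = -1.
(a,b)_31: α=1, u≡24; β=1, v≡27 (mod 31); (24|31)=-1, (27|31)=-1; sign (−1)^1·-1^1·-1^1 = -1.
(a,b)_41: α=0, u≡14; β=1, v≡14 (mod 41); (14|41)=-1, (14|41)=-1; sign (−1)^0·-1^1·-1^0 = -1.
(a,b)_∞: sgn(-22134)=−, sgn(1645945)=+, so +1.
(a,b)_11: α=2, u≡9; β=-2, v≡9 (mod 11); (9|11)=+1, (9|11)=+1; sign (−1)^0·+1^-2·+1^2 = +1.
(a,b)_7: α=-1, u≡2; β=1, v≡3 (mod 7); (2|7)=+1, (3|7)=-1; sign (−1)^1·+1^1·-1^-1 = +1.
(a,b)_3: α=7, u≡2; β=2, v≡1 (mod 3); (2|3)=-1, (1|3)=+1; sign (−1)^0·-1^2·+1^7 = +1.
(a,b)_19: α=0, u≡7; β=-2, v≡12 (mod 19); (7|19)=+1, (12|19)=-1; sign (−1)^0·+1^-2·-1^0 = +1.
(-22134, 1645945 / ℚ) ramifies at {17, 31, 37, 41}: a division algebra.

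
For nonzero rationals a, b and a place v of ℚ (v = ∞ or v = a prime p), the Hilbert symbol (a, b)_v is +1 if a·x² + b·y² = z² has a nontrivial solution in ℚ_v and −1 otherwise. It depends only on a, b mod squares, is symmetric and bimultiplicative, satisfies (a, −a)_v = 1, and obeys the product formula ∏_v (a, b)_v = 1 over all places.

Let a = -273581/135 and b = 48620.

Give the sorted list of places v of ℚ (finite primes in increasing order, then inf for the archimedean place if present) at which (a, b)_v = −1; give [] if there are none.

[3, 5, 7, 13, 17, 19]

(a, b) ≡ (-33915, 12155) mod (ℚ^×)²; places V = {2, 3, 5, 7, 11, 13, 17, 19, ∞}.
(a,b)_3: α=-3, u≡2; β=0, v≡2 (mod 3); (2|3)=-1, (2|3)=-1; sign (−1)^0·-1^0·-1^-3 = -1.
(a,b)_17: α=1, u≡11; β=1, v≡4 (mod 17); (11|17)=-1, (4|17)=+1; sign (−1)^0·-1^1·+1^1 = -1.
(a,b)_19: α=1, u≡11; β=0, v≡18 (mod 19); (11|19)=+1, (18|19)=-1; sign (−1)^0·+1^0·-1^1 = -1.
(a,b)_2: α=0, β=2; u≡5, v≡3 (mod 8); ε(u)ε(v)=0·1, αω(v)=0·1, βω(u)=2·1; sum ≡ 0  ⇒  +1.
(a,b)_∞: sgn(-33915)=−, sgn(12155)=+, so +1.
(a,b)_7: α=1, u≡6; β=0, v≡5 (mod 7); (6|7)=-1, (5|7)=-1; sign (−1)^0·-1^0·-1^1 = -1.
(a,b)_11: α=2, u≡9; β=1, v≡9 (mod 11); (9|11)=+1, (9|11)=+1; sign (−1)^0·+1^1·+1^2 = +1.
(a,b)_13: α=0, u≡6; β=1, v≡9 (mod 13); (6|13)=-1, (9|13)=+1; sign (−1)^0·-1^1·+1^0 = -1.
(a,b)_5: α=-1, u≡2; β=1, v≡4 (mod 5); (2|5)=-1, (4|5)=+1; sign (−1)^0·-1^1·+1^-1 = -1.
(-33915, 12155 / ℚ) ramifies at {3, 5, 7, 13, 17, 19}: a division algebra.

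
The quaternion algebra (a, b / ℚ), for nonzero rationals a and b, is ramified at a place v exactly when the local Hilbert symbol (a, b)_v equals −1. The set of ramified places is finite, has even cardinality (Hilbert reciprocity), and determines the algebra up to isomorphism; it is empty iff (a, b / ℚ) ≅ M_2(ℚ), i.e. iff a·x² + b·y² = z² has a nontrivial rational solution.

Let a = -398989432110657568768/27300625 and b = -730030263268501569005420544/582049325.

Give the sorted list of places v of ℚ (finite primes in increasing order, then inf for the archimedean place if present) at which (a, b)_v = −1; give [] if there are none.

Mod squares: a ≡ -499093, b ≡ -149228807. Check v ∈ {∞, 2, 3, 5, 7, 11, 13, 19, 23, 37, 41, 43, 47}.
v=19: a=19^-2·(≡18), b=19^-2·(≡11) mod 19; (18|19)=-1, (11|19)=+1; (−1)^{-2·-2·9}·(-1)^-2·(+1)^-2 = +1.
v=∞: -499093 < 0 and -149228807 < 0  ⇒  (a,b)_∞ = -1.
v=7: a=7^9·(≡6), b=7^11·(≡1) mod 7; (6|7)=-1, (1|7)=+1; (−1)^{9·11·3}·(-1)^11·(+1)^9 = +1.
v=23: a=23^2·(≡5), b=23^3·(≡20) mod 23; (5|23)=-1, (20|23)=-1; (−1)^{2·3·11}·(-1)^3·(-1)^2 = -1.
v=2: v_2(a)=18, v_2(b)=20; units ≡ 3, 1 (mod 8); ε·ε+αω+βω = 1·0+18·0+20·1 ≡ 0  ⇒  (a,b)_2 = +1.
v=13: a=13^0·(≡10), b=13^-1·(≡1) mod 13; (10|13)=+1, (1|13)=+1; (−1)^{0·-1·6}·(+1)^-1·(+1)^0 = +1.
v=11: a=11^-2·(≡7), b=11^-2·(≡1) mod 11; (7|11)=-1, (1|11)=+1; (−1)^{-2·-2·5}·(-1)^-2·(+1)^-2 = +1.
v=37: a=37^1·(≡30), b=37^1·(≡9) mod 37; (30|37)=+1, (9|37)=+1; (−1)^{1·1·18}·(+1)^1·(+1)^1 = +1.
v=41: a=41^1·(≡37), b=41^-1·(≡24) mod 41; (37|41)=+1, (24|41)=-1; (−1)^{1·-1·20}·(+1)^-1·(-1)^1 = -1.
v=47: a=47^1·(≡37), b=47^1·(≡4) mod 47; (37|47)=+1, (4|47)=+1; (−1)^{1·1·23}·(+1)^1·(+1)^1 = -1.
v=5: a=5^-4·(≡2), b=5^-2·(≡2) mod 5; (2|5)=-1, (2|5)=-1; (−1)^{-4·-2·2}·(-1)^-2·(-1)^-4 = +1.
v=3: a=3^0·(≡2), b=3^2·(≡1) mod 3; (2|3)=-1, (1|3)=+1; (−1)^{0·2·1}·(-1)^2·(+1)^0 = +1.
v=43: a=43^0·(≡32), b=43^2·(≡33) mod 43; (32|43)=-1, (33|43)=-1; (−1)^{0·2·21}·(-1)^2·(-1)^0 = +1.
(-499093, -149228807 / ℚ) ramifies at {23, 41, 47, ∞}: a division algebra.

[23, 41, 47, inf]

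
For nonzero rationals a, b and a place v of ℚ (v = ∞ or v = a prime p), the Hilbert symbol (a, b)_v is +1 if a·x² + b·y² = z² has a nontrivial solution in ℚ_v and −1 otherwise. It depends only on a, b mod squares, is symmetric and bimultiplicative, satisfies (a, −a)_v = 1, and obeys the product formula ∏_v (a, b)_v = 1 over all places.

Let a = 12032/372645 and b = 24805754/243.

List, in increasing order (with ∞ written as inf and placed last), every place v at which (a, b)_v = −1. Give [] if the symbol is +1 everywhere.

[5, 17, 43, 47]

Mod squares: a ≡ 235, b ≡ 206142. Check v ∈ {∞, 2, 3, 5, 7, 13, 17, 19, 43, 47}.
v=3: a=3^-2·(≡1), b=3^-5·(≡2) mod 3; (1|3)=+1, (2|3)=-1; (−1)^{-2·-5·1}·(+1)^-5·(-1)^-2 = +1.
v=47: a=47^1·(≡38), b=47^1·(≡20) mod 47; (38|47)=-1, (20|47)=-1; (−1)^{1·1·23}·(-1)^1·(-1)^1 = -1.
v=43: a=43^0·(≡5), b=43^1·(≡15) mod 43; (5|43)=-1, (15|43)=+1; (−1)^{0·1·21}·(-1)^1·(+1)^0 = -1.
v=19: a=19^0·(≡7), b=19^2·(≡7) mod 19; (7|19)=+1, (7|19)=+1; (−1)^{0·2·9}·(+1)^2·(+1)^0 = +1.
v=7: a=7^-2·(≡2), b=7^0·(≡3) mod 7; (2|7)=+1, (3|7)=-1; (−1)^{-2·0·3}·(+1)^0·(-1)^-2 = +1.
v=2: v_2(a)=8, v_2(b)=1; units ≡ 3, 7 (mod 8); ε·ε+αω+βω = 1·1+8·0+1·1 ≡ 0  ⇒  (a,b)_2 = +1.
v=5: a=5^-1·(≡3), b=5^0·(≡3) mod 5; (3|5)=-1, (3|5)=-1; (−1)^{-1·0·2}·(-1)^0·(-1)^-1 = -1.
v=17: a=17^0·(≡6), b=17^1·(≡7) mod 17; (6|17)=-1, (7|17)=-1; (−1)^{0·1·8}·(-1)^1·(-1)^0 = -1.
v=∞: 235 > 0 and 206142 > 0  ⇒  (a,b)_∞ = +1.
v=13: a=13^-2·(≡9), b=13^0·(≡10) mod 13; (9|13)=+1, (10|13)=+1; (−1)^{-2·0·6}·(+1)^0·(+1)^-2 = +1.
Ram(235, 206142) = {5, 17, 43, 47}; no ℚ_5-point on the conic.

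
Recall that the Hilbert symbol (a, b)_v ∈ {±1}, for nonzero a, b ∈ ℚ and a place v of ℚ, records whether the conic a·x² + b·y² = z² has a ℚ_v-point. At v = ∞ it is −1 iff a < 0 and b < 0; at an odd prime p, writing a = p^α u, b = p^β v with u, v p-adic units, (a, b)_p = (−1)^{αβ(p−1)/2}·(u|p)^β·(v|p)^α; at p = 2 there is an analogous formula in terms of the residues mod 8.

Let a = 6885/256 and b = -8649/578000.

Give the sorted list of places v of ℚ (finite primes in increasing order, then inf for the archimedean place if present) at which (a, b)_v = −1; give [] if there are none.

[5, 17]

(a, b) ≡ (85, -5) mod (ℚ^×)²; places V = {2, 3, 5, 17, 31, ∞}.
(a,b)_2: α=-8, β=-4; u≡5, v≡3 (mod 8); ε(u)ε(v)=0·1, αω(v)=-8·1, βω(u)=-4·1; sum ≡ 0  ⇒  +1.
(a,b)_17: α=1, u≡14; β=-2, v≡5 (mod 17); (14|17)=-1, (5|17)=-1; sign (−1)^0·-1^-2·-1^1 = -1.
(a,b)_31: α=0, u≡12; β=2, v≡23 (mod 31); (12|31)=-1, (23|31)=-1; sign (−1)^0·-1^2·-1^0 = +1.
(a,b)_3: α=4, u≡1; β=2, v≡1 (mod 3); (1|3)=+1, (1|3)=+1; sign (−1)^0·+1^2·+1^4 = +1.
(a,b)_5: α=1, u≡2; β=-3, v≡4 (mod 5); (2|5)=-1, (4|5)=+1; sign (−1)^0·-1^-3·+1^1 = -1.
(a,b)_∞: sgn(85)=+, sgn(-5)=−, so +1.
(85, -5 / ℚ) ramifies at {5, 17}: a division algebra.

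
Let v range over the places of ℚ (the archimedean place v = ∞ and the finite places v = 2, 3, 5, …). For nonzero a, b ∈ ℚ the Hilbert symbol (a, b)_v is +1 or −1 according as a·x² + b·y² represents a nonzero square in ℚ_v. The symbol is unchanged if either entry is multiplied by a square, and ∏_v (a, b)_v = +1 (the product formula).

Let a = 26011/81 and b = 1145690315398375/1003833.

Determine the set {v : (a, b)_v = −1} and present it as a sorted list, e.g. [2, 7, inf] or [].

(a, b) ≡ (19, 1151495) mod (ℚ^×)²; places V = {2, 3, 5, 17, 19, 23, 31, 37, ∞}.
(a,b)_3: α=-4, u≡1; β=-10, v≡2 (mod 3); (1|3)=+1, (2|3)=-1; sign (−1)^0·+1^-10·-1^-4 = +1.
(a,b)_37: α=2, u≡8; β=4, v≡8 (mod 37); (8|37)=-1, (8|37)=-1; sign (−1)^0·-1^4·-1^2 = +1.
(a,b)_31: α=0, u≡5; β=1, v≡9 (mod 31); (5|31)=+1, (9|31)=+1; sign (−1)^0·+1^1·+1^0 = +1.
(a,b)_23: α=0, u≡19; β=1, v≡19 (mod 23); (19|23)=-1, (19|23)=-1; sign (−1)^0·-1^1·-1^0 = -1.
(a,b)_∞: sgn(19)=+, sgn(1151495)=+, so +1.
(a,b)_2: α=0, β=0; u≡3, v≡7 (mod 8); ε(u)ε(v)=1·1, αω(v)=0·0, βω(u)=0·1; sum ≡ 1  ⇒  -1.
(a,b)_17: α=0, u≡4; β=-1, v≡7 (mod 17); (4|17)=+1, (7|17)=-1; sign (−1)^0·+1^-1·-1^0 = +1.
(a,b)_19: α=1, u≡4; β=3, v≡12 (mod 19); (4|19)=+1, (12|19)=-1; sign (−1)^1·+1^3·-1^1 = +1.
(a,b)_5: α=0, u≡1; β=3, v≡4 (mod 5); (1|5)=+1, (4|5)=+1; sign (−1)^0·+1^3·+1^0 = +1.
|Ram(19, 1151495)| = 2, even; anisotropic at {2, 23}.

[2, 23]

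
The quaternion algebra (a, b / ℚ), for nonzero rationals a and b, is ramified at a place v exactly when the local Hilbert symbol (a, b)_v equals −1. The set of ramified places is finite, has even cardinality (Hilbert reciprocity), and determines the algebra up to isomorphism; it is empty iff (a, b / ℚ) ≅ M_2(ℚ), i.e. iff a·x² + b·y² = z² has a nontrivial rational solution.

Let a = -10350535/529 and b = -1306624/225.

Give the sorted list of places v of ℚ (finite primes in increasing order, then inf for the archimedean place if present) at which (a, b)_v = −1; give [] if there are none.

Mod squares: a ≡ -35815, b ≡ -319. Check v ∈ {∞, 2, 3, 5, 11, 13, 17, 19, 23, 29}.
v=13: a=13^1·(≡9), b=13^0·(≡8) mod 13; (9|13)=+1, (8|13)=-1; (−1)^{1·0·6}·(+1)^0·(-1)^1 = -1.
v=2: v_2(a)=0, v_2(b)=12; units ≡ 1, 1 (mod 8); ε·ε+αω+βω = 0·0+0·0+12·0 ≡ 0  ⇒  (a,b)_2 = +1.
v=∞: -35815 < 0 and -319 < 0  ⇒  (a,b)_∞ = -1.
v=29: a=29^1·(≡19), b=29^1·(≡11) mod 29; (19|29)=-1, (11|29)=-1; (−1)^{1·1·14}·(-1)^1·(-1)^1 = +1.
v=3: a=3^0·(≡2), b=3^-2·(≡2) mod 3; (2|3)=-1, (2|3)=-1; (−1)^{0·-2·1}·(-1)^-2·(-1)^0 = +1.
v=5: a=5^1·(≡2), b=5^-2·(≡4) mod 5; (2|5)=-1, (4|5)=+1; (−1)^{1·-2·2}·(-1)^-2·(+1)^1 = +1.
v=19: a=19^1·(≡18), b=19^0·(≡17) mod 19; (18|19)=-1, (17|19)=+1; (−1)^{1·0·9}·(-1)^0·(+1)^1 = +1.
v=11: a=11^0·(≡3), b=11^1·(≡1) mod 11; (3|11)=+1, (1|11)=+1; (−1)^{0·1·5}·(+1)^1·(+1)^0 = +1.
v=23: a=23^-2·(≡17), b=23^0·(≡8) mod 23; (17|23)=-1, (8|23)=+1; (−1)^{-2·0·11}·(-1)^0·(+1)^-2 = +1.
v=17: a=17^2·(≡2), b=17^0·(≡16) mod 17; (2|17)=+1, (16|17)=+1; (−1)^{2·0·8}·(+1)^0·(+1)^2 = +1.
Ram(-35815, -319) = {13, ∞}; no ℚ_13-point on the conic.

[13, inf]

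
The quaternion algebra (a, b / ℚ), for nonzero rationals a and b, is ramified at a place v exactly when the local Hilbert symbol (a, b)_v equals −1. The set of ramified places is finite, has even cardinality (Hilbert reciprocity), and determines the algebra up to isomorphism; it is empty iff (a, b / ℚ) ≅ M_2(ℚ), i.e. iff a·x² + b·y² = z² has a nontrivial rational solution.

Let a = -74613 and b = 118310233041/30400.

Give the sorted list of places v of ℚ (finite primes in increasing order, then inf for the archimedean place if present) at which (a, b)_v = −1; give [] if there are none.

[2, 3, 7, 13, 17, 19]

Mod squares: a ≡ -74613, b ≡ 88179. Check v ∈ {∞, 2, 3, 5, 7, 11, 13, 17, 19}.
v=13: a=13^0·(≡7), b=13^1·(≡12) mod 13; (7|13)=-1, (12|13)=+1; (−1)^{0·1·6}·(-1)^1·(+1)^0 = -1.
v=17: a=17^1·(≡14), b=17^3·(≡16) mod 17; (14|17)=-1, (16|17)=+1; (−1)^{1·3·8}·(-1)^3·(+1)^1 = -1.
v=7: a=7^1·(≡2), b=7^1·(≡1) mod 7; (2|7)=+1, (1|7)=+1; (−1)^{1·1·3}·(+1)^1·(+1)^1 = -1.
v=∞: -74613 < 0 and 88179 > 0  ⇒  (a,b)_∞ = +1.
v=5: a=5^0·(≡2), b=5^-2·(≡1) mod 5; (2|5)=-1, (1|5)=+1; (−1)^{0·-2·2}·(-1)^-2·(+1)^0 = +1.
v=19: a=19^1·(≡6), b=19^-1·(≡17) mod 19; (6|19)=+1, (17|19)=+1; (−1)^{1·-1·9}·(+1)^-1·(+1)^1 = -1.
v=11: a=11^1·(≡4), b=11^2·(≡5) mod 11; (4|11)=+1, (5|11)=+1; (−1)^{1·2·5}·(+1)^2·(+1)^1 = +1.
v=2: v_2(a)=0, v_2(b)=-6; units ≡ 3, 3 (mod 8); ε·ε+αω+βω = 1·1+0·1+-6·1 ≡ 1  ⇒  (a,b)_2 = -1.
v=3: a=3^1·(≡2), b=3^7·(≡2) mod 3; (2|3)=-1, (2|3)=-1; (−1)^{1·7·1}·(-1)^7·(-1)^1 = -1.
|Ram(-74613, 88179)| = 6, even; anisotropic at {2, 3, 7, 13, 17, 19}.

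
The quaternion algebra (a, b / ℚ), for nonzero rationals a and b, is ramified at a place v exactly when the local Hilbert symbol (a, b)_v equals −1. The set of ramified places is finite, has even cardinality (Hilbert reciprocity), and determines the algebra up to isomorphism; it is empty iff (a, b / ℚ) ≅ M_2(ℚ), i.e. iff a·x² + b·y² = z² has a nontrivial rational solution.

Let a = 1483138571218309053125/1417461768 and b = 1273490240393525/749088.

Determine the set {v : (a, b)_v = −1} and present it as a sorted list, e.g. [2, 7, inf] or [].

Mod squares: a ≡ 1490170, b ≡ 189658. Check v ∈ {∞, 2, 3, 5, 7, 11, 17, 19, 23, 29, 31, 43}.
v=7: a=7^6·(≡6), b=7^5·(≡4) mod 7; (6|7)=-1, (4|7)=+1; (−1)^{6·5·3}·(-1)^5·(+1)^6 = -1.
v=5: a=5^5·(≡4), b=5^2·(≡2) mod 5; (4|5)=+1, (2|5)=-1; (−1)^{5·2·2}·(+1)^2·(-1)^5 = -1.
v=11: a=11^5·(≡3), b=11^2·(≡7) mod 11; (3|11)=+1, (7|11)=-1; (−1)^{5·2·5}·(+1)^2·(-1)^5 = -1.
v=31: a=31^1·(≡8), b=31^1·(≡17) mod 31; (8|31)=+1, (17|31)=-1; (−1)^{1·1·15}·(+1)^1·(-1)^1 = +1.
v=17: a=17^-2·(≡2), b=17^-2·(≡6) mod 17; (2|17)=+1, (6|17)=-1; (−1)^{-2·-2·8}·(+1)^-2·(-1)^-2 = +1.
v=23: a=23^1·(≡14), b=23^1·(≡13) mod 23; (14|23)=-1, (13|23)=+1; (−1)^{1·1·11}·(-1)^1·(+1)^1 = +1.
v=2: v_2(a)=-3, v_2(b)=-5; units ≡ 5, 5 (mod 8); ε·ε+αω+βω = 0·0+-3·1+-5·1 ≡ 0  ⇒  (a,b)_2 = +1.
v=∞: 1490170 > 0 and 189658 > 0  ⇒  (a,b)_∞ = +1.
v=29: a=29^-2·(≡24), b=29^0·(≡8) mod 29; (24|29)=+1, (8|29)=-1; (−1)^{-2·0·14}·(+1)^0·(-1)^-2 = +1.
v=19: a=19^1·(≡1), b=19^1·(≡16) mod 19; (1|19)=+1, (16|19)=+1; (−1)^{1·1·9}·(+1)^1·(+1)^1 = -1.
v=43: a=43^2·(≡22), b=43^2·(≡12) mod 43; (22|43)=-1, (12|43)=-1; (−1)^{2·2·21}·(-1)^2·(-1)^2 = +1.
v=3: a=3^-6·(≡1), b=3^-4·(≡1) mod 3; (1|3)=+1, (1|3)=+1; (−1)^{-6·-4·1}·(+1)^-4·(+1)^-6 = +1.
Ram(1490170, 189658) = {5, 7, 11, 19}; no ℚ_5-point on the conic.

[5, 7, 11, 19]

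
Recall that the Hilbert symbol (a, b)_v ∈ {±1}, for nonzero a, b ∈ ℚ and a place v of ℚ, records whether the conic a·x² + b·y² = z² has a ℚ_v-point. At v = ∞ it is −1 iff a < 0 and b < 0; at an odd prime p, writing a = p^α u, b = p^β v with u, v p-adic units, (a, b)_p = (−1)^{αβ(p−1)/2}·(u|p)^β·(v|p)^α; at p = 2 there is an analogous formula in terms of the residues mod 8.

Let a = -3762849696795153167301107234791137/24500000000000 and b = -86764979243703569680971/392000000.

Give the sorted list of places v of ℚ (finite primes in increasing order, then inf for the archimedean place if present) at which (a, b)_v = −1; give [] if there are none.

(a, b) ≡ (-25234, -22) mod (ℚ^×)²; places V = {2, 3, 5, 7, 11, 13, 31, 37, 43, 47, ∞}.
(a,b)_3: α=8, u≡2; β=8, v≡2 (mod 3); (2|3)=-1, (2|3)=-1; sign (−1)^0·-1^8·-1^8 = +1.
(a,b)_37: α=3, u≡7; β=2, v≡6 (mod 37); (7|37)=+1, (6|37)=-1; sign (−1)^0·+1^2·-1^3 = -1.
(a,b)_∞: sgn(-25234)=−, sgn(-22)=−, so -1.
(a,b)_43: α=6, u≡26; β=4, v≡36 (mod 43); (26|43)=-1, (36|43)=+1; sign (−1)^0·-1^4·+1^6 = +1.
(a,b)_11: α=5, u≡3; β=3, v≡5 (mod 11); (3|11)=+1, (5|11)=+1; sign (−1)^1·+1^3·+1^5 = -1.
(a,b)_13: α=2, u≡10; β=0, v≡9 (mod 13); (10|13)=+1, (9|13)=+1; sign (−1)^0·+1^0·+1^2 = +1.
(a,b)_47: α=2, u≡45; β=2, v≡28 (mod 47); (45|47)=-1, (28|47)=+1; sign (−1)^0·-1^2·+1^2 = +1.
(a,b)_31: α=3, u≡13; β=2, v≡4 (mod 31); (13|31)=-1, (4|31)=+1; sign (−1)^0·-1^2·+1^3 = +1.
(a,b)_7: α=-2, u≡4; β=-2, v≡6 (mod 7); (4|7)=+1, (6|7)=-1; sign (−1)^0·+1^-2·-1^-2 = +1.
(a,b)_2: α=-11, β=-9; u≡7, v≡5 (mod 8); ε(u)ε(v)=1·0, αω(v)=-11·1, βω(u)=-9·0; sum ≡ 1  ⇒  -1.
(a,b)_5: α=-12, u≡4; β=-6, v≡3 (mod 5); (4|5)=+1, (3|5)=-1; sign (−1)^0·+1^-6·-1^-12 = +1.
|Ram(-25234, -22)| = 4, even; anisotropic at {2, 11, 37, ∞}.

[2, 11, 37, inf]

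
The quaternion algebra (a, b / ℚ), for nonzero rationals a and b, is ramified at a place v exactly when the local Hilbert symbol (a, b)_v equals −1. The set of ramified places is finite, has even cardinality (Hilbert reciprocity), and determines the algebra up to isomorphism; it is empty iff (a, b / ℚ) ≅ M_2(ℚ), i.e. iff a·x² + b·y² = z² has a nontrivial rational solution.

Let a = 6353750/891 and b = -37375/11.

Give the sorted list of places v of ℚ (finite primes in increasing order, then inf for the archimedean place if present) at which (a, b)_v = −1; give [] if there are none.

(a, b) ≡ (111826, -16445) mod (ℚ^×)²; places V = {2, 3, 5, 11, 13, 17, 23, ∞}.
(a,b)_5: α=4, u≡1; β=3, v≡1 (mod 5); (1|5)=+1, (1|5)=+1; sign (−1)^0·+1^3·+1^4 = +1.
(a,b)_∞: sgn(111826)=+, sgn(-16445)=−, so +1.
(a,b)_13: α=1, u≡4; β=1, v≡1 (mod 13); (4|13)=+1, (1|13)=+1; sign (−1)^0·+1^1·+1^1 = +1.
(a,b)_11: α=-1, u≡10; β=-1, v≡3 (mod 11); (10|11)=-1, (3|11)=+1; sign (−1)^1·-1^-1·+1^-1 = +1.
(a,b)_2: α=1, β=0; u≡1, v≡3 (mod 8); ε(u)ε(v)=0·1, αω(v)=1·1, βω(u)=0·0; sum ≡ 1  ⇒  -1.
(a,b)_3: α=-4, u≡1; β=0, v≡1 (mod 3); (1|3)=+1, (1|3)=+1; sign (−1)^0·+1^0·+1^-4 = +1.
(a,b)_23: α=1, u≡12; β=1, v≡7 (mod 23); (12|23)=+1, (7|23)=-1; sign (−1)^1·+1^1·-1^1 = +1.
(a,b)_17: α=1, u≡8; β=0, v≡10 (mod 17); (8|17)=+1, (10|17)=-1; sign (−1)^0·+1^0·-1^1 = -1.
(111826, -16445 / ℚ) ramifies at {2, 17}: a division algebra.

[2, 17]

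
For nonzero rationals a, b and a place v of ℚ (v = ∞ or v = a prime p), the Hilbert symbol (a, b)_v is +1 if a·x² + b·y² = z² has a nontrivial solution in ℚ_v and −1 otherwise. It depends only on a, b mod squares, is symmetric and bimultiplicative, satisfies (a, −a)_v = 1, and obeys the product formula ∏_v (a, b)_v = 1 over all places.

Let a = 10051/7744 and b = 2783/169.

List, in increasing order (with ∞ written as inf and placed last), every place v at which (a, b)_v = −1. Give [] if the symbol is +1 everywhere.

(a, b) ≡ (19, 23) mod (ℚ^×)²; places V = {2, 11, 13, 19, 23, ∞}.
(a,b)_23: α=2, u≡17; β=1, v≡18 (mod 23); (17|23)=-1, (18|23)=+1; sign (−1)^0·-1^1·+1^2 = -1.
(a,b)_19: α=1, u≡17; β=0, v≡5 (mod 19); (17|19)=+1, (5|19)=+1; sign (−1)^0·+1^0·+1^1 = +1.
(a,b)_∞: sgn(19)=+, sgn(23)=+, so +1.
(a,b)_2: α=-6, β=0; u≡3, v≡7 (mod 8); ε(u)ε(v)=1·1, αω(v)=-6·0, βω(u)=0·1; sum ≡ 1  ⇒  -1.
(a,b)_13: α=0, u≡6; β=-2, v≡1 (mod 13); (6|13)=-1, (1|13)=+1; sign (−1)^0·-1^-2·+1^0 = +1.
(a,b)_11: α=-2, u≡7; β=2, v≡3 (mod 11); (7|11)=-1, (3|11)=+1; sign (−1)^0·-1^2·+1^-2 = +1.
|Ram(19, 23)| = 2, even; anisotropic at {2, 23}.

[2, 23]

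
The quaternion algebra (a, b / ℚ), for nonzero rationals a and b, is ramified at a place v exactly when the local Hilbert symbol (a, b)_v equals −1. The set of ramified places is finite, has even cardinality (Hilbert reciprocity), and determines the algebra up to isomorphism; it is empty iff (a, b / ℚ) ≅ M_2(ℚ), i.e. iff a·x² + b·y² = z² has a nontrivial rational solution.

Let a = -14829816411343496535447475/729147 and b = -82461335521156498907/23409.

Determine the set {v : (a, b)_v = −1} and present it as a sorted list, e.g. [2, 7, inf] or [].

Mod squares: a ≡ -115378440177, b ≡ -1148147. Check v ∈ {∞, 2, 3, 5, 7, 11, 13, 17, 19, 23, 29, 31, 37, 41, 43}.
v=41: a=41^1·(≡30), b=41^2·(≡3) mod 41; (30|41)=-1, (3|41)=-1; (−1)^{1·2·20}·(-1)^2·(-1)^1 = -1.
v=19: a=19^5·(≡4), b=19^2·(≡5) mod 19; (4|19)=+1, (5|19)=+1; (−1)^{5·2·9}·(+1)^2·(+1)^5 = +1.
v=3: a=3^-1·(≡2), b=3^-4·(≡1) mod 3; (2|3)=-1, (1|3)=+1; (−1)^{-1·-4·1}·(-1)^-4·(+1)^-1 = +1.
v=2: v_2(a)=0, v_2(b)=0; units ≡ 7, 5 (mod 8); ε·ε+αω+βω = 1·0+0·1+0·0 ≡ 0  ⇒  (a,b)_2 = +1.
v=7: a=7^1·(≡1), b=7^1·(≡5) mod 7; (1|7)=+1, (5|7)=-1; (−1)^{1·1·3}·(+1)^1·(-1)^1 = +1.
v=37: a=37^1·(≡9), b=37^1·(≡33) mod 37; (9|37)=+1, (33|37)=+1; (−1)^{1·1·18}·(+1)^1·(+1)^1 = +1.
v=31: a=31^1·(≡1), b=31^1·(≡4) mod 31; (1|31)=+1, (4|31)=+1; (−1)^{1·1·15}·(+1)^1·(+1)^1 = -1.
v=13: a=13^1·(≡1), b=13^1·(≡10) mod 13; (1|13)=+1, (10|13)=+1; (−1)^{1·1·6}·(+1)^1·(+1)^1 = +1.
v=17: a=17^-2·(≡8), b=17^-2·(≡15) mod 17; (8|17)=+1, (15|17)=+1; (−1)^{-2·-2·8}·(+1)^-2·(+1)^-2 = +1.
v=23: a=23^2·(≡4), b=23^2·(≡6) mod 23; (4|23)=+1, (6|23)=+1; (−1)^{2·2·11}·(+1)^2·(+1)^2 = +1.
v=29: a=29^-2·(≡15), b=29^0·(≡26) mod 29; (15|29)=-1, (26|29)=-1; (−1)^{-2·0·14}·(-1)^0·(-1)^-2 = +1.
v=43: a=43^3·(≡39), b=43^2·(≡30) mod 43; (39|43)=-1, (30|43)=-1; (−1)^{3·2·21}·(-1)^2·(-1)^3 = -1.
v=5: a=5^2·(≡3), b=5^0·(≡2) mod 5; (3|5)=-1, (2|5)=-1; (−1)^{2·0·2}·(-1)^0·(-1)^2 = +1.
v=∞: -115378440177 < 0 and -1148147 < 0  ⇒  (a,b)_∞ = -1.
v=11: a=11^3·(≡4), b=11^3·(≡8) mod 11; (4|11)=+1, (8|11)=-1; (−1)^{3·3·5}·(+1)^3·(-1)^3 = +1.
(-115378440177, -1148147 / ℚ) ramifies at {31, 41, 43, ∞}: a division algebra.

[31, 41, 43, inf]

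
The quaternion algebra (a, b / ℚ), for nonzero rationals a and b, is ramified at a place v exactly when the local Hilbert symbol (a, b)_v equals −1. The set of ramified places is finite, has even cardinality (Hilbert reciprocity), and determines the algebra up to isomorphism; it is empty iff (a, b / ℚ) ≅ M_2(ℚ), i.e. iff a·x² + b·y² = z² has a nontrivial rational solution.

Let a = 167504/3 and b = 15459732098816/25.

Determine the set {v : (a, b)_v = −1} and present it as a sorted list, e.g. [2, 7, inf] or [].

[2, 3]

Mod squares: a ≡ 87, b ≡ 551. Check v ∈ {∞, 2, 3, 5, 19, 29}.
v=29: a=29^1·(≡21), b=29^3·(≡19) mod 29; (21|29)=-1, (19|29)=-1; (−1)^{1·3·14}·(-1)^3·(-1)^1 = +1.
v=5: a=5^0·(≡3), b=5^-2·(≡1) mod 5; (3|5)=-1, (1|5)=+1; (−1)^{0·-2·2}·(-1)^-2·(+1)^0 = +1.
v=2: v_2(a)=4, v_2(b)=8; units ≡ 7, 7 (mod 8); ε·ε+αω+βω = 1·1+4·0+8·0 ≡ 1  ⇒  (a,b)_2 = -1.
v=19: a=19^2·(≡9), b=19^5·(≡18) mod 19; (9|19)=+1, (18|19)=-1; (−1)^{2·5·9}·(+1)^5·(-1)^2 = +1.
v=∞: 87 > 0 and 551 > 0  ⇒  (a,b)_∞ = +1.
v=3: a=3^-1·(≡2), b=3^0·(≡2) mod 3; (2|3)=-1, (2|3)=-1; (−1)^{-1·0·1}·(-1)^0·(-1)^-1 = -1.
|Ram(87, 551)| = 2, even; anisotropic at {2, 3}.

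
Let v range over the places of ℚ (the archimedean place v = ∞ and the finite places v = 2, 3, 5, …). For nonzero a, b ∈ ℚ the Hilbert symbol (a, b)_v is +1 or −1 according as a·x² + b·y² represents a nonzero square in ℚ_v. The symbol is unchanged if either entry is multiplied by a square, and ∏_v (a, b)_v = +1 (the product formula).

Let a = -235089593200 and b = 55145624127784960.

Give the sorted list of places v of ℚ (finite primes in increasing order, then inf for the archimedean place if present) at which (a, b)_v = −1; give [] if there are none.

(a, b) ≡ (-7, 13090) mod (ℚ^×)²; places V = {2, 5, 7, 11, 17, ∞}.
(a,b)_17: α=2, u≡6; β=3, v≡3 (mod 17); (6|17)=-1, (3|17)=-1; sign (−1)^0·-1^3·-1^2 = -1.
(a,b)_∞: sgn(-7)=−, sgn(13090)=+, so +1.
(a,b)_7: α=5, u≡3; β=7, v≡1 (mod 7); (3|7)=-1, (1|7)=+1; sign (−1)^1·-1^7·+1^5 = +1.
(a,b)_5: α=2, u≡2; β=1, v≡2 (mod 5); (2|5)=-1, (2|5)=-1; sign (−1)^0·-1^1·-1^2 = -1.
(a,b)_11: α=2, u≡1; β=3, v≡2 (mod 11); (1|11)=+1, (2|11)=-1; sign (−1)^0·+1^3·-1^2 = +1.
(a,b)_2: α=4, β=11; u≡1, v≡1 (mod 8); ε(u)ε(v)=0·0, αω(v)=4·0, βω(u)=11·0; sum ≡ 0  ⇒  +1.
Ram(-7, 13090) = {5, 17}; no ℚ_5-point on the conic.

[5, 17]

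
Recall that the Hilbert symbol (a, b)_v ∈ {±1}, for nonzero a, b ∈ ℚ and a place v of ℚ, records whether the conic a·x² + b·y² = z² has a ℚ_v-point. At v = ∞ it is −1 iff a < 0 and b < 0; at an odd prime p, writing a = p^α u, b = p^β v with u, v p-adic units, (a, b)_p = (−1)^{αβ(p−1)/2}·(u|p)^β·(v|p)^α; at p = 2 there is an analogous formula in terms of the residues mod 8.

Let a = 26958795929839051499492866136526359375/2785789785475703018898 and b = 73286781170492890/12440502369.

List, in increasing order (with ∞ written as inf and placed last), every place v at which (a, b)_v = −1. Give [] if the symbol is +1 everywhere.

Mod squares: a ≡ 46, b ≡ 27500410. Check v ∈ {∞, 2, 3, 5, 7, 11, 13, 17, 19, 23, 29, 31}.
v=13: a=13^6·(≡8), b=13^2·(≡8) mod 13; (8|13)=-1, (8|13)=-1; (−1)^{6·2·6}·(-1)^2·(-1)^6 = +1.
v=7: a=7^2·(≡2), b=7^1·(≡3) mod 7; (2|7)=+1, (3|7)=-1; (−1)^{2·1·3}·(+1)^1·(-1)^2 = +1.
v=11: a=11^2·(≡2), b=11^2·(≡9) mod 11; (2|11)=-1, (9|11)=+1; (−1)^{2·2·5}·(-1)^2·(+1)^2 = +1.
v=29: a=29^2·(≡27), b=29^1·(≡19) mod 29; (27|29)=-1, (19|29)=-1; (−1)^{2·1·14}·(-1)^1·(-1)^2 = -1.
v=23: a=23^3·(≡18), b=23^1·(≡17) mod 23; (18|23)=+1, (17|23)=-1; (−1)^{3·1·11}·(+1)^1·(-1)^3 = +1.
v=2: v_2(a)=-1, v_2(b)=1; units ≡ 7, 5 (mod 8); ε·ε+αω+βω = 1·0+-1·1+1·0 ≡ 1  ⇒  (a,b)_2 = -1.
v=5: a=5^6·(≡4), b=5^1·(≡2) mod 5; (4|5)=+1, (2|5)=-1; (−1)^{6·1·2}·(+1)^1·(-1)^6 = +1.
v=31: a=31^2·(≡13), b=31^1·(≡28) mod 31; (13|31)=-1, (28|31)=+1; (−1)^{2·1·15}·(-1)^1·(+1)^2 = -1.
v=3: a=3^-34·(≡1), b=3^-16·(≡1) mod 3; (1|3)=+1, (1|3)=+1; (−1)^{-34·-16·1}·(+1)^-16·(+1)^-34 = +1.
v=∞: 46 > 0 and 27500410 > 0  ⇒  (a,b)_∞ = +1.
v=17: a=17^-4·(≡6), b=17^-2·(≡6) mod 17; (6|17)=-1, (6|17)=-1; (−1)^{-4·-2·8}·(-1)^-2·(-1)^-4 = +1.
v=19: a=19^10·(≡2), b=19^5·(≡14) mod 19; (2|19)=-1, (14|19)=-1; (−1)^{10·5·9}·(-1)^5·(-1)^10 = -1.
Ram(46, 27500410) = {2, 19, 29, 31}; no ℚ_2-point on the conic.

[2, 19, 29, 31]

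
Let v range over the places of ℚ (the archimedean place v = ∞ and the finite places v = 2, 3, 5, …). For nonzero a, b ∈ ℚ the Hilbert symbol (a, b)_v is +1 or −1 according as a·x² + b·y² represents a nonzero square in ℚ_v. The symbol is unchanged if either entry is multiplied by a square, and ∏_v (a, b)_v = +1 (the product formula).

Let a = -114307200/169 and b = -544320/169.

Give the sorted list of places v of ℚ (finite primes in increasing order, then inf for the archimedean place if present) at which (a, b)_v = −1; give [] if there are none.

[2, 5, 7, inf]

Mod squares: a ≡ -2, b ≡ -105. Check v ∈ {∞, 2, 3, 5, 7, 13}.
v=5: a=5^2·(≡3), b=5^1·(≡4) mod 5; (3|5)=-1, (4|5)=+1; (−1)^{2·1·2}·(-1)^1·(+1)^2 = -1.
v=∞: -2 < 0 and -105 < 0  ⇒  (a,b)_∞ = -1.
v=7: a=7^2·(≡6), b=7^1·(≡3) mod 7; (6|7)=-1, (3|7)=-1; (−1)^{2·1·3}·(-1)^1·(-1)^2 = -1.
v=13: a=13^-2·(≡6), b=13^-2·(≡3) mod 13; (6|13)=-1, (3|13)=+1; (−1)^{-2·-2·6}·(-1)^-2·(+1)^-2 = +1.
v=3: a=3^6·(≡1), b=3^5·(≡1) mod 3; (1|3)=+1, (1|3)=+1; (−1)^{6·5·1}·(+1)^5·(+1)^6 = +1.
v=2: v_2(a)=7, v_2(b)=6; units ≡ 7, 7 (mod 8); ε·ε+αω+βω = 1·1+7·0+6·0 ≡ 1  ⇒  (a,b)_2 = -1.
|Ram(-2, -105)| = 4, even; anisotropic at {2, 5, 7, ∞}.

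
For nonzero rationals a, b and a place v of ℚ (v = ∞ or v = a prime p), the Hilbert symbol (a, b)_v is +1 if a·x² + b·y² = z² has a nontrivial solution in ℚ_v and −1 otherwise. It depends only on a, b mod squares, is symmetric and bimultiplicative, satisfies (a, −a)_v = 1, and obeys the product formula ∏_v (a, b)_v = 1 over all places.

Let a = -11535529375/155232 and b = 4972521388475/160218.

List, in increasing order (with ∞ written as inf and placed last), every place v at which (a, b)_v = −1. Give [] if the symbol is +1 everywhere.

(a, b) ≡ (-1124794, 1540862) mod (ℚ^×)²; places V = {2, 3, 5, 7, 11, 19, 23, 29, 41, 43, ∞}.
(a,b)_2: α=-5, β=-1; u≡3, v≡7 (mod 8); ε(u)ε(v)=1·1, αω(v)=-5·0, βω(u)=-1·1; sum ≡ 0  ⇒  +1.
(a,b)_7: α=-2, u≡2; β=0, v≡2 (mod 7); (2|7)=+1, (2|7)=+1; sign (−1)^0·+1^0·+1^-2 = +1.
(a,b)_3: α=-2, u≡2; β=-4, v≡2 (mod 3); (2|3)=-1, (2|3)=-1; sign (−1)^0·-1^-4·-1^-2 = +1.
(a,b)_23: α=0, u≡21; β=-1, v≡3 (mod 23); (21|23)=-1, (3|23)=+1; sign (−1)^0·-1^-1·+1^0 = -1.
(a,b)_19: α=2, u≡17; β=3, v≡7 (mod 19); (17|19)=+1, (7|19)=+1; sign (−1)^0·+1^3·+1^2 = +1.
(a,b)_43: α=1, u≡30; β=-1, v≡14 (mod 43); (30|43)=-1, (14|43)=+1; sign (−1)^1·-1^-1·+1^1 = +1.
(a,b)_5: α=4, u≡4; β=2, v≡3 (mod 5); (4|5)=+1, (3|5)=-1; sign (−1)^0·+1^2·-1^4 = +1.
(a,b)_29: α=1, u≡23; β=4, v≡20 (mod 29); (23|29)=+1, (20|29)=+1; sign (−1)^0·+1^4·+1^1 = +1.
(a,b)_11: α=-1, u≡7; β=0, v≡1 (mod 11); (7|11)=-1, (1|11)=+1; sign (−1)^0·-1^0·+1^-1 = +1.
(a,b)_41: α=1, u≡8; β=1, v≡13 (mod 41); (8|41)=+1, (13|41)=-1; sign (−1)^0·+1^1·-1^1 = -1.
(a,b)_∞: sgn(-1124794)=−, sgn(1540862)=+, so +1.
(-1124794, 1540862 / ℚ) ramifies at {23, 41}: a division algebra.

[23, 41]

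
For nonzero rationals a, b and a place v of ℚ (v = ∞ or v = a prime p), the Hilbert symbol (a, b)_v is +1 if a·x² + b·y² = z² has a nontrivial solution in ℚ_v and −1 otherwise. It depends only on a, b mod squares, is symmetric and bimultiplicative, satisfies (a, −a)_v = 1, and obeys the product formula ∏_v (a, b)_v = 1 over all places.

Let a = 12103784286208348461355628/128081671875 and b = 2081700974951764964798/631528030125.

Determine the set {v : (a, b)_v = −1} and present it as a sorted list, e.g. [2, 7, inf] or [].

(a, b) ≡ (4641, 24310) mod (ℚ^×)²; places V = {2, 3, 5, 7, 11, 13, 17, 19, 23, 29, 41, 43, ∞}.
(a,b)_23: α=4, u≡12; β=2, v≡19 (mod 23); (12|23)=+1, (19|23)=-1; sign (−1)^0·+1^2·-1^4 = +1.
(a,b)_3: α=-3, u≡2; β=-2, v≡1 (mod 3); (2|3)=-1, (1|3)=+1; sign (−1)^0·-1^-2·+1^-3 = +1.
(a,b)_5: α=-6, u≡4; β=-3, v≡3 (mod 5); (4|5)=+1, (3|5)=-1; sign (−1)^0·+1^-3·-1^-6 = +1.
(a,b)_17: α=9, u≡4; β=5, v≡8 (mod 17); (4|17)=+1, (8|17)=+1; sign (−1)^0·+1^5·+1^9 = +1.
(a,b)_2: α=2, β=1; u≡1, v≡3 (mod 8); ε(u)ε(v)=0·1, αω(v)=2·1, βω(u)=1·0; sum ≡ 0  ⇒  +1.
(a,b)_7: α=3, u≡3; β=8, v≡6 (mod 7); (3|7)=-1, (6|7)=-1; sign (−1)^0·-1^8·-1^3 = -1.
(a,b)_13: α=3, u≡7; β=1, v≡7 (mod 13); (7|13)=-1, (7|13)=-1; sign (−1)^0·-1^1·-1^3 = +1.
(a,b)_∞: sgn(4641)=+, sgn(24310)=+, so +1.
(a,b)_11: α=2, u≡6; β=1, v≡2 (mod 11); (6|11)=-1, (2|11)=-1; sign (−1)^0·-1^1·-1^2 = -1.
(a,b)_41: α=0, u≡40; β=2, v≡22 (mod 41); (40|41)=+1, (22|41)=-1; sign (−1)^0·+1^2·-1^0 = +1.
(a,b)_19: α=-2, u≡7; β=-2, v≡7 (mod 19); (7|19)=+1, (7|19)=+1; sign (−1)^0·+1^-2·+1^-2 = +1.
(a,b)_29: α=-2, u≡5; β=-2, v≡18 (mod 29); (5|29)=+1, (18|29)=-1; sign (−1)^0·+1^-2·-1^-2 = +1.
(a,b)_43: α=0, u≡6; β=-2, v≡6 (mod 43); (6|43)=+1, (6|43)=+1; sign (−1)^0·+1^-2·+1^0 = +1.
Ram(4641, 24310) = {7, 11}; no ℚ_7-point on the conic.

[7, 11]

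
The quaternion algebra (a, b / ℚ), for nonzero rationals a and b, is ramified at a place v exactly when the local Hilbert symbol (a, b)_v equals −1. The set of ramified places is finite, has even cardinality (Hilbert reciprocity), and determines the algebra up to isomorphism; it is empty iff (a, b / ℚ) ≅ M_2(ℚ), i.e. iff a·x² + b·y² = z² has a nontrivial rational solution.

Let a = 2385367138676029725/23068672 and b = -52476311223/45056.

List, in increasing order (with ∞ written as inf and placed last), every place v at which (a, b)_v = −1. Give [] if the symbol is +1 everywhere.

Mod squares: a ≡ 12958, b ≡ -77. Check v ∈ {∞, 2, 3, 5, 7, 11, 19, 31}.
v=2: v_2(a)=-21, v_2(b)=-12; units ≡ 7, 3 (mod 8); ε·ε+αω+βω = 1·1+-21·1+-12·0 ≡ 0  ⇒  (a,b)_2 = +1.
v=∞: 12958 > 0 and -77 < 0  ⇒  (a,b)_∞ = +1.
v=7: a=7^8·(≡4), b=7^5·(≡3) mod 7; (4|7)=+1, (3|7)=-1; (−1)^{8·5·3}·(+1)^5·(-1)^8 = +1.
v=11: a=11^-1·(≡4), b=11^-1·(≡4) mod 11; (4|11)=+1, (4|11)=+1; (−1)^{-1·-1·5}·(+1)^-1·(+1)^-1 = -1.
v=5: a=5^2·(≡2), b=5^0·(≡2) mod 5; (2|5)=-1, (2|5)=-1; (−1)^{2·0·2}·(-1)^0·(-1)^2 = +1.
v=3: a=3^4·(≡1), b=3^2·(≡1) mod 3; (1|3)=+1, (1|3)=+1; (−1)^{4·2·1}·(+1)^2·(+1)^4 = +1.
v=19: a=19^3·(≡1), b=19^2·(≡10) mod 19; (1|19)=+1, (10|19)=-1; (−1)^{3·2·9}·(+1)^2·(-1)^3 = -1.
v=31: a=31^3·(≡11), b=31^2·(≡19) mod 31; (11|31)=-1, (19|31)=+1; (−1)^{3·2·15}·(-1)^2·(+1)^3 = +1.
(12958, -77 / ℚ) ramifies at {11, 19}: a division algebra.

[11, 19]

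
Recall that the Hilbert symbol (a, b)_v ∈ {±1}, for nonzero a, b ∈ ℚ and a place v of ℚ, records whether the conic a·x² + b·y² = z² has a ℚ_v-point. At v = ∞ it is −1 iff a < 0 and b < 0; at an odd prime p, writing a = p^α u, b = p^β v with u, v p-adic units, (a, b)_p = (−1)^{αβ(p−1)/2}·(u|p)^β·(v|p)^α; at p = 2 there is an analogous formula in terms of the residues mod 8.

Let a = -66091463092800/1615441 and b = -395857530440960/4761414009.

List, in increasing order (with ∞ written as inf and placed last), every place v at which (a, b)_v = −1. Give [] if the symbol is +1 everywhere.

Mod squares: a ≡ -107113, b ≡ -14285885. Check v ∈ {∞, 2, 3, 5, 7, 11, 17, 23, 31, 37, 41, 43, 47, 53}.
v=37: a=37^0·(≡2), b=37^1·(≡9) mod 37; (2|37)=-1, (9|37)=+1; (−1)^{0·1·18}·(-1)^1·(+1)^0 = -1.
v=∞: -107113 < 0 and -14285885 < 0  ⇒  (a,b)_∞ = -1.
v=41: a=41^-2·(≡40), b=41^-2·(≡39) mod 41; (40|41)=+1, (39|41)=+1; (−1)^{-2·-2·20}·(+1)^-2·(+1)^-2 = +1.
v=7: a=7^0·(≡1), b=7^2·(≡2) mod 7; (1|7)=+1, (2|7)=+1; (−1)^{0·2·3}·(+1)^2·(+1)^0 = +1.
v=17: a=17^0·(≡15), b=17^-2·(≡6) mod 17; (15|17)=+1, (6|17)=-1; (−1)^{0·-2·8}·(+1)^-2·(-1)^0 = +1.
v=43: a=43^1·(≡27), b=43^0·(≡22) mod 43; (27|43)=-1, (22|43)=-1; (−1)^{1·0·21}·(-1)^0·(-1)^1 = -1.
v=47: a=47^1·(≡25), b=47^3·(≡15) mod 47; (25|47)=+1, (15|47)=-1; (−1)^{1·3·23}·(+1)^3·(-1)^1 = +1.
v=2: v_2(a)=6, v_2(b)=8; units ≡ 7, 3 (mod 8); ε·ε+αω+βω = 1·1+6·1+8·0 ≡ 1  ⇒  (a,b)_2 = -1.
v=23: a=23^2·(≡14), b=23^0·(≡13) mod 23; (14|23)=-1, (13|23)=+1; (−1)^{2·0·11}·(-1)^0·(+1)^2 = +1.
v=53: a=53^1·(≡44), b=53^1·(≡17) mod 53; (44|53)=+1, (17|53)=+1; (−1)^{1·1·26}·(+1)^1·(+1)^1 = +1.
v=11: a=11^0·(≡3), b=11^-2·(≡8) mod 11; (3|11)=+1, (8|11)=-1; (−1)^{0·-2·5}·(+1)^-2·(-1)^0 = +1.
v=5: a=5^2·(≡3), b=5^1·(≡2) mod 5; (3|5)=-1, (2|5)=-1; (−1)^{2·1·2}·(-1)^1·(-1)^2 = -1.
v=3: a=3^6·(≡2), b=3^-4·(≡1) mod 3; (2|3)=-1, (1|3)=+1; (−1)^{6·-4·1}·(-1)^-4·(+1)^6 = +1.
v=31: a=31^-2·(≡27), b=31^1·(≡13) mod 31; (27|31)=-1, (13|31)=-1; (−1)^{-2·1·15}·(-1)^1·(-1)^-2 = -1.
(-107113, -14285885 / ℚ) ramifies at {2, 5, 31, 37, 43, ∞}: a division algebra.

[2, 5, 31, 37, 43, inf]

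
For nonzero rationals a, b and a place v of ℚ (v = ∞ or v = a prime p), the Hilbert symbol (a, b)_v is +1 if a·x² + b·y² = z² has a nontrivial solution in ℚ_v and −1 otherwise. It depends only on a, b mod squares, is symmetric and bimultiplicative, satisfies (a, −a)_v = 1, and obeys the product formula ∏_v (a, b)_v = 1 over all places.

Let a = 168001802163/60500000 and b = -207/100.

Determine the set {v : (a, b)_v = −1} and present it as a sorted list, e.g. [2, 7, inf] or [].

[]

Mod squares: a ≡ 871286, b ≡ -23. Check v ∈ {∞, 2, 3, 5, 11, 13, 23, 31, 47}.
v=13: a=13^1·(≡6), b=13^0·(≡3) mod 13; (6|13)=-1, (3|13)=+1; (−1)^{1·0·6}·(-1)^0·(+1)^1 = +1.
v=3: a=3^6·(≡2), b=3^2·(≡1) mod 3; (2|3)=-1, (1|3)=+1; (−1)^{6·2·1}·(-1)^2·(+1)^6 = +1.
v=23: a=23^3·(≡3), b=23^1·(≡19) mod 23; (3|23)=+1, (19|23)=-1; (−1)^{3·1·11}·(+1)^1·(-1)^3 = +1.
v=5: a=5^-6·(≡4), b=5^-2·(≡2) mod 5; (4|5)=+1, (2|5)=-1; (−1)^{-6·-2·2}·(+1)^-2·(-1)^-6 = +1.
v=11: a=11^-2·(≡5), b=11^0·(≡2) mod 11; (5|11)=+1, (2|11)=-1; (−1)^{-2·0·5}·(+1)^0·(-1)^-2 = +1.
v=31: a=31^1·(≡7), b=31^0·(≡28) mod 31; (7|31)=+1, (28|31)=+1; (−1)^{1·0·15}·(+1)^0·(+1)^1 = +1.
v=47: a=47^1·(≡30), b=47^0·(≡36) mod 47; (30|47)=-1, (36|47)=+1; (−1)^{1·0·23}·(-1)^0·(+1)^1 = +1.
v=2: v_2(a)=-5, v_2(b)=-2; units ≡ 3, 1 (mod 8); ε·ε+αω+βω = 1·0+-5·0+-2·1 ≡ 0  ⇒  (a,b)_2 = +1.
v=∞: 871286 > 0 and -23 < 0  ⇒  (a,b)_∞ = +1.
Ram(a, b) = ∅: the form 871286·x² + -23·y² − z² is isotropic over every ℚ_v, so by Hasse–Minkowski it is isotropic over ℚ.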